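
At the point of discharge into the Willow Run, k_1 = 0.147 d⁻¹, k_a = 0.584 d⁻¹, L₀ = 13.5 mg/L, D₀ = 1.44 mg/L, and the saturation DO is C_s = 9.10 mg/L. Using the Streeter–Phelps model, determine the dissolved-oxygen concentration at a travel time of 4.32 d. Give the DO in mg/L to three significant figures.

DO ≈ 6.94 mg/L

k_1 L₀/(k_a−k_1) = 0.147×13.5/(0.584−0.147) = 1.984/0.4370 = 4.541 mg/L.
e^(−k_1 t) = e^(−0.147×4.320) = 0.5299; e^(−k_a t) = e^(−0.584×4.320) = 0.08023.
D = 4.541 × (0.5299 − 0.08023) + 1.44 × 0.08023 = 2.042 + 0.1155 = 2.158 mg/L.
DO = C_s − D = 9.10 − 2.158 = 6.942 mg/L.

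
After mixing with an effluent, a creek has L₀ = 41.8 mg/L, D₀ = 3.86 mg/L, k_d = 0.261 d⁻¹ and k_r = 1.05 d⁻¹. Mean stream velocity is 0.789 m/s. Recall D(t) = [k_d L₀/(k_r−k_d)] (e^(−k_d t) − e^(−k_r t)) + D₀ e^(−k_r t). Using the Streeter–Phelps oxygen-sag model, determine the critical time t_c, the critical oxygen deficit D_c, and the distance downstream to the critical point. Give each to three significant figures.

t_c ≈ 1.35 d; D_c ≈ 7.31 mg/L; x_c ≈ 92.0 km

At the critical point dD/dt = 0, so k_d L₀ e^(−k_d t) = k_r D. Substituting D(t) from the Streeter–Phelps equation and solving for t gives
t_c = ln[(k_r/k_d)(1 − D₀(k_r−k_d)/(k_d L₀))] / (k_r−k_d).
Here k_r−k_d = 0.7890 d⁻¹ and 1 − D₀(k_r−k_d)/(k_d L₀) = 1 − 3.86×0.7890/(0.261×41.8) = 0.7208, so
t_c = ln(4.023 × 0.7208) / 0.7890 = 1.065 / 0.7890 = 1.349 d.
D_c = (k_d/k_r) L₀ e^(−k_d t_c) = (0.261/1.05) × 41.8 × e^(−0.261×1.349) = 0.2486 × 41.8 × 0.7031 = 7.306 mg/L.
x_c = v t_c = 0.789 m/s × 1.349 d × 86400 s/d = 91990 m ≈ 92.0 km.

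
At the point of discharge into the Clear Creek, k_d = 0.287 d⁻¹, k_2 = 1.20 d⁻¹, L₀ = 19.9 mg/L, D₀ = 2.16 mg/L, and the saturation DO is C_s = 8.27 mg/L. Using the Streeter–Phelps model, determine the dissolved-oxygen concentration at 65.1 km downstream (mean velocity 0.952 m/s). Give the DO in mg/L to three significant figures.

DO ≈ 4.87 mg/L

Travel time t = x/v = 65.1 km / (0.952 m/s) = 65100 m / 0.952 m/s = 68380 s = 0.7915 d.
k_d L₀/(k_2−k_d) = 0.287×19.9/(1.20−0.287) = 5.711/0.9130 = 6.256 mg/L.
e^(−k_d t) = e^(−0.287×0.7915) = 0.7968; e^(−k_2 t) = e^(−1.20×0.7915) = 0.3868.
D = 6.256 × (0.7968 − 0.3868) + 2.16 × 0.3868 = 2.565 + 0.8356 = 3.400 mg/L.
DO = C_s − D = 8.27 − 3.400 = 4.870 mg/L.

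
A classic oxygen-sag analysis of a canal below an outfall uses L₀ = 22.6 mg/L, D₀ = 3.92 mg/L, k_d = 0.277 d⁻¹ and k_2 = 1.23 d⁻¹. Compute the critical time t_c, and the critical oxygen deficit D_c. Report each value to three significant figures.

t_c ≈ 0.611 d; D_c ≈ 4.30 mg/L

At the critical point dD/dt = 0, so k_d L₀ e^(−k_d t) = k_2 D. Substituting D(t) from the Streeter–Phelps equation and solving for t gives
t_c = ln[(k_2/k_d)(1 − D₀(k_2−k_d)/(k_d L₀))] / (k_2−k_d).
Here k_2−k_d = 0.9530 d⁻¹ and 1 − D₀(k_2−k_d)/(k_d L₀) = 1 − 3.92×0.9530/(0.277×22.6) = 0.4033, so
t_c = ln(4.440 × 0.4033) / 0.9530 = 0.5826 / 0.9530 = 0.6113 d.
L(t_c) = L₀ e^(−k_d t_c) = 22.6 × 0.8442 = 19.08 mg/L, and at the critical point k_2 D_c = k_d L, so D_c = (0.277/1.23) × 19.08 = 4.297 mg/L.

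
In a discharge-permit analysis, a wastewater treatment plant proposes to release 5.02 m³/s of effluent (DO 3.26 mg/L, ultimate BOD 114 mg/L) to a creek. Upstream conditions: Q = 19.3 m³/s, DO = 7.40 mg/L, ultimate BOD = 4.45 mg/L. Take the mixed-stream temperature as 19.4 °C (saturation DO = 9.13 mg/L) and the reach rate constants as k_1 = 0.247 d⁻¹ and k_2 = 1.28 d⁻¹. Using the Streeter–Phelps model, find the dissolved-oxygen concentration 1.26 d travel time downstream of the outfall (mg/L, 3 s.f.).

Mixed DO = (19.3×7.40 + 5.02×3.26)/(19.3+5.02) = 159.2/24.32 = 6.545 mg/L.
Mixed L₀ = (19.3×4.45 + 5.02×114)/(24.32) = 658.2/24.32 = 27.06 mg/L.
Initial deficit D₀ = C_s − DO₀ = 9.13 − 6.545 = 2.585 mg/L.
D(1.26) = [0.247×27.06/(1.28−0.247)](e^(−0.247×1.26) − e^(−1.28×1.26)) + 2.585 e^(−1.28×1.26)
= 6.471 × (0.7326 − 0.1993) + 2.585 × 0.1993 = 3.966 mg/L.
DO = 9.13 − 3.966 = 5.164 mg/L.

DO ≈ 5.16 mg/L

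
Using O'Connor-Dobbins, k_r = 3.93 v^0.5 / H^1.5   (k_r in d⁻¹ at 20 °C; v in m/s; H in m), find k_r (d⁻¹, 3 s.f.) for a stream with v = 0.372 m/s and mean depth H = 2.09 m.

k_r = 3.93 × 0.372^0.5 / 2.09^1.5 = 3.93 × 0.6099 / 3.021 = 0.7933 d⁻¹.

k_r ≈ 0.793 d⁻¹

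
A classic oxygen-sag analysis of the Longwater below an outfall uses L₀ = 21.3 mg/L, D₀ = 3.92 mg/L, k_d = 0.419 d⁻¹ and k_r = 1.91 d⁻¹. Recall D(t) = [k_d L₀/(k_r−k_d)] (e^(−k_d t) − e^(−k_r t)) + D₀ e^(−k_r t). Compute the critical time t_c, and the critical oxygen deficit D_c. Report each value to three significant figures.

With k_r/k_d = 4.558 and 1 − D₀(k_r−k_d)/(k_d L₀) = 0.3451,
t_c = ln(4.558 × 0.3451) / (1.91 − 0.419) = ln(1.573) / 1.491 = 0.4531/1.491 = 0.3039 d.
D_c = (k_d/k_r) L₀ e^(−k_d t_c) = (0.419/1.91) × 21.3 × e^(−0.419×0.3039) = 0.2194 × 21.3 × 0.8804 = 4.114 mg/L.

t_c ≈ 0.304 d; D_c ≈ 4.11 mg/L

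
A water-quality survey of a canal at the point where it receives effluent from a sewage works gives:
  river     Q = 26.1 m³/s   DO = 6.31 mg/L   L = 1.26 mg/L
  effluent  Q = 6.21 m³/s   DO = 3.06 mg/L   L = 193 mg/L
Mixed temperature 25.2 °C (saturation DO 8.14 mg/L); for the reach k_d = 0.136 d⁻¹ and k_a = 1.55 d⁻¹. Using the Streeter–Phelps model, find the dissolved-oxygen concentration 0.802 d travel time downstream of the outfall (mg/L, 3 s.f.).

DO ≈ 5.20 mg/L

Mixed DO = (26.1×6.31 + 6.21×3.06)/(26.1+6.21) = 183.7/32.31 = 5.685 mg/L.
Mixed L₀ = (26.1×1.26 + 6.21×193)/(32.31) = 1231/32.31 = 38.11 mg/L.
Initial deficit D₀ = C_s − DO₀ = 8.14 − 5.685 = 2.455 mg/L.
D(0.802) = [0.136×38.11/(1.55−0.136)](e^(−0.136×0.802) − e^(−1.55×0.802)) + 2.455 e^(−1.55×0.802)
= 3.666 × (0.8967 − 0.2885) + 2.455 × 0.2885 = 2.938 mg/L.
DO = 8.14 − 2.938 = 5.202 mg/L.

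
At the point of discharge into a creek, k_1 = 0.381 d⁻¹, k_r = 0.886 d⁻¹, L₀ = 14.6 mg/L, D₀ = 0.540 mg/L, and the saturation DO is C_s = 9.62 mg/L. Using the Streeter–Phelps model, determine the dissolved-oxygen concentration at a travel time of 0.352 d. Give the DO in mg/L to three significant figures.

DO ≈ 7.66 mg/L

k_1 L₀/(k_r−k_1) = 0.381×14.6/(0.886−0.381) = 5.563/0.5050 = 11.02 mg/L.
e^(−k_1 t) = e^(−0.381×0.3520) = 0.8745; e^(−k_r t) = e^(−0.886×0.3520) = 0.7321.
D = 11.02 × (0.8745 − 0.7321) + 0.540 × 0.7321 = 1.569 + 0.3953 = 1.964 mg/L.
DO = C_s − D = 9.62 − 1.964 = 7.656 mg/L.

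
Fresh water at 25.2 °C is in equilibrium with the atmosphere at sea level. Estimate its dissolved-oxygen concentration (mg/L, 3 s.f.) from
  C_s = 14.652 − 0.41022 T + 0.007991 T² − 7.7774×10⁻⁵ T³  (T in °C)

C_s ≈ 8.14 mg/L

C_s = 14.652 − 0.41022×25.2 + 0.007991×25.2² − 7.7774×10⁻⁵×25.2³ = 8.144 mg/L.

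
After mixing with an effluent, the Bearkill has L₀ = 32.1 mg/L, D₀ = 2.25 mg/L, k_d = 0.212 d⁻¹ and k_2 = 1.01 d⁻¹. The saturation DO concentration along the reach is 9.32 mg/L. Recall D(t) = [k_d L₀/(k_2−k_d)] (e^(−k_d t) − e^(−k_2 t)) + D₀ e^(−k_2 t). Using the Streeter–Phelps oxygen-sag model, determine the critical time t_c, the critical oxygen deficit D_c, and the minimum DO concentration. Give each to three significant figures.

t_c = [1/(k_2−k_d)] ln[(k_2/k_d)(1 − D₀(k_2−k_d)/(k_d L₀))]
= [1/(1.01−0.212)] ln[(1.01/0.212)(1 − 2.25×0.7980/(0.212×32.1))]
= (1/0.7980) ln[4.764 × 0.7362] = 1.253 × ln(3.507) = 1.253 × 1.255 = 1.572 d.
D_c = (k_d/k_2) L₀ e^(−k_d t_c) = (0.212/1.01) × 32.1 × e^(−0.212×1.572) = 0.2099 × 32.1 × 0.7165 = 4.828 mg/L.
Minimum DO = C_s − D_c = 9.32 − 4.828 = 4.492 mg/L.

t_c ≈ 1.57 d; D_c ≈ 4.83 mg/L; min DO ≈ 4.49 mg/L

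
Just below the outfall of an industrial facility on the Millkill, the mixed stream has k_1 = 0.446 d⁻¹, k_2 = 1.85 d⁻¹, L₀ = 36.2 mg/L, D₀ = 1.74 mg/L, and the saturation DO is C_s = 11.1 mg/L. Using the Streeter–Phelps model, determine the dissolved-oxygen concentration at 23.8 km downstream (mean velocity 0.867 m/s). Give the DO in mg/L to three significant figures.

Travel time t = x/v = 23.8 km / (0.867 m/s) = 23800 m / 0.867 m/s = 27450 s = 0.3177 d.
k_1 L₀/(k_2−k_1) = 0.446×36.2/(1.85−0.446) = 16.15/1.404 = 11.50 mg/L.
e^(−k_1 t) = e^(−0.446×0.3177) = 0.8679; e^(−k_2 t) = e^(−1.85×0.3177) = 0.5556.
D = 11.50 × (0.8679 − 0.5556) + 1.74 × 0.5556 = 3.592 + 0.9667 = 4.558 mg/L.
DO = C_s − D = 11.1 − 4.558 = 6.542 mg/L.

DO ≈ 6.54 mg/L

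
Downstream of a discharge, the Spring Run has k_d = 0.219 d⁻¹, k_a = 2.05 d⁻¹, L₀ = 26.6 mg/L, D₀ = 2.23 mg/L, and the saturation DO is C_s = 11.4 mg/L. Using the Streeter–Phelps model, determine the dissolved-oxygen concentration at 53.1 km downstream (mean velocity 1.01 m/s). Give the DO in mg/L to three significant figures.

Travel time t = x/v = 53.1 km / (1.01 m/s) = 53100 m / 1.01 m/s = 52570 s = 0.6085 d.
k_d L₀/(k_a−k_d) = 0.219×26.6/(2.05−0.219) = 5.825/1.831 = 3.182 mg/L.
e^(−k_d t) = e^(−0.219×0.6085) = 0.8752; e^(−k_a t) = e^(−2.05×0.6085) = 0.2872.
D = 3.182 × (0.8752 − 0.2872) + 2.23 × 0.2872 = 1.871 + 0.6406 = 2.511 mg/L.
DO = C_s − D = 11.4 − 2.511 = 8.889 mg/L.

DO ≈ 8.89 mg/L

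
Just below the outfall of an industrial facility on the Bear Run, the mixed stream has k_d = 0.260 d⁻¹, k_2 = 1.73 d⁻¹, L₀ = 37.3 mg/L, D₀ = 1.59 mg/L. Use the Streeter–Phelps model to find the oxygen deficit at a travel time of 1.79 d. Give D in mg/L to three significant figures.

k_d L₀/(k_2−k_d) = 0.260×37.3/(1.73−0.260) = 9.698/1.470 = 6.597 mg/L.
e^(−k_d t) = e^(−0.260×1.790) = 0.6279; e^(−k_2 t) = e^(−1.73×1.790) = 0.04520.
D = 6.597 × (0.6279 − 0.04520) + 1.59 × 0.04520 = 3.844 + 0.07186 = 3.916 mg/L.

D ≈ 3.92 mg/L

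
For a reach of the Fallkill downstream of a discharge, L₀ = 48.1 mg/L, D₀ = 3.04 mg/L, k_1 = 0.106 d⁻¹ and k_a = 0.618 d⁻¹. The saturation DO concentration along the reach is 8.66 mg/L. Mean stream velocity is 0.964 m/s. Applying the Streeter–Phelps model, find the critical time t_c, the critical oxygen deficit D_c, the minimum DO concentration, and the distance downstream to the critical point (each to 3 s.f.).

t_c ≈ 2.73 d; D_c ≈ 6.18 mg/L; min DO ≈ 2.48 mg/L; x_c ≈ 228 km

At the critical point dD/dt = 0, so k_1 L₀ e^(−k_1 t) = k_a D. Substituting D(t) from the Streeter–Phelps equation and solving for t gives
t_c = ln[(k_a/k_1)(1 − D₀(k_a−k_1)/(k_1 L₀))] / (k_a−k_1).
Here k_a−k_1 = 0.5120 d⁻¹ and 1 − D₀(k_a−k_1)/(k_1 L₀) = 1 − 3.04×0.5120/(0.106×48.1) = 0.6947, so
t_c = ln(5.830 × 0.6947) / 0.5120 = 1.399 / 0.5120 = 2.732 d.
D_c = (k_1/k_a) L₀ e^(−k_1 t_c) = (0.106/0.618) × 48.1 × e^(−0.106×2.732) = 0.1715 × 48.1 × 0.7486 = 6.176 mg/L.
Minimum DO = C_s − D_c = 8.66 − 6.176 = 2.484 mg/L.
x_c = v t_c = 0.964 m/s × 2.732 d × 86400 s/d = 227600 m ≈ 228 km.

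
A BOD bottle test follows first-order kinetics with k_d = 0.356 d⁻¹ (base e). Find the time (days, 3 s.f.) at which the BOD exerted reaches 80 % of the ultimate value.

t ≈ 4.52 d

y/L₀ = 1 − e^(−k_d t) = 0.80 ⇒ e^(−k_d t) = 0.200
t = −ln(0.200) / 0.356 = 1.609 / 0.356 = 4.521 d.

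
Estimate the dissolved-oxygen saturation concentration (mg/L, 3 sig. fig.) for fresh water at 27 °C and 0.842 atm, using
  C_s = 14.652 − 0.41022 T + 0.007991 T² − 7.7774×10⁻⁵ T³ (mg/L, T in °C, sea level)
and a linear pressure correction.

At sea level: C_s = 14.652 − 0.41022×27 + 0.007991×27² − 7.7774×10⁻⁵×27³ = 7.871 mg/L.
Pressure correction: C_s' = 7.871 × 0.842 = 6.627 mg/L.

C_s ≈ 6.63 mg/L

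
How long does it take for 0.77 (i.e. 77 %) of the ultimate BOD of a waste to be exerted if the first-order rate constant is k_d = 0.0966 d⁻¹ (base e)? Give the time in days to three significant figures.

y/L₀ = 1 − e^(−k_d t) = 0.77 ⇒ e^(−k_d t) = 0.230
t = −ln(0.230) / 0.0966 = 1.470 / 0.0966 = 15.21 d.

t ≈ 15.2 d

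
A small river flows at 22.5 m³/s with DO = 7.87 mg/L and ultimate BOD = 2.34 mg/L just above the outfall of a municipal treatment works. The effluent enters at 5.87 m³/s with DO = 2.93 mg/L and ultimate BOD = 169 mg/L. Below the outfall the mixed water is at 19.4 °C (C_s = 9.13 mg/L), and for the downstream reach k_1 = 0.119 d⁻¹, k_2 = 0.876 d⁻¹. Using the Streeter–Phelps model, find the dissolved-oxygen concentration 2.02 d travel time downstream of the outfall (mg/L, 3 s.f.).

DO ≈ 5.18 mg/L

Mixed DO = (22.5×7.87 + 5.87×2.93)/(22.5+5.87) = 194.3/28.37 = 6.848 mg/L.
Mixed L₀ = (22.5×2.34 + 5.87×169)/(28.37) = 1045/28.37 = 36.82 mg/L.
Initial deficit D₀ = C_s − DO₀ = 9.13 − 6.848 = 2.282 mg/L.
D(2.02) = [0.119×36.82/(0.876−0.119)](e^(−0.119×2.02) − e^(−0.876×2.02)) + 2.282 e^(−0.876×2.02)
= 5.789 × (0.7863 − 0.1704) + 2.282 × 0.1704 = 3.954 mg/L.
DO = 9.13 − 3.954 = 5.176 mg/L.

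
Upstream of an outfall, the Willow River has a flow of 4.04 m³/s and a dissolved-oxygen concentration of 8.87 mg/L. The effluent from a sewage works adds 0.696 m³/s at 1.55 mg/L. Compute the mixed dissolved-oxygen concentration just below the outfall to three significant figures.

Flow-weighted mixing: C = (Q_r C_r + Q_w C_w)/(Q_r + Q_w)
= (4.04×8.87 + 0.696×1.55)/(4.04 + 0.696) = 36.91/4.736 = 7.794 mg/L.

7.79 mg/L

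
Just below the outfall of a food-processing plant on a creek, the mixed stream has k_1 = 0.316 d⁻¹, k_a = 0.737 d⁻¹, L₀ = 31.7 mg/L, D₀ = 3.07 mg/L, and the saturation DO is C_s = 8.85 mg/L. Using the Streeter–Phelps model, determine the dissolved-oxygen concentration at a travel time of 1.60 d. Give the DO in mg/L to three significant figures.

k_1 L₀/(k_a−k_1) = 0.316×31.7/(0.737−0.316) = 10.02/0.4210 = 23.79 mg/L.
e^(−k_1 t) = e^(−0.316×1.600) = 0.6031; e^(−k_a t) = e^(−0.737×1.600) = 0.3075.
D = 23.79 × (0.6031 − 0.3075) + 3.07 × 0.3075 = 7.034 + 0.9441 = 7.978 mg/L.
DO = C_s − D = 8.85 − 7.978 = 0.8720 mg/L.

DO ≈ 0.872 mg/L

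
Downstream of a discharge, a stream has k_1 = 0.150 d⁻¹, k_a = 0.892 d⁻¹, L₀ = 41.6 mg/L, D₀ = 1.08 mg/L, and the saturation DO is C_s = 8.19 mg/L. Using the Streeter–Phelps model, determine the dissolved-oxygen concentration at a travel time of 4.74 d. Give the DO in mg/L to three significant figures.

DO ≈ 4.17 mg/L

k_1 L₀/(k_a−k_1) = 0.150×41.6/(0.892−0.150) = 6.240/0.7420 = 8.410 mg/L.
e^(−k_1 t) = e^(−0.150×4.740) = 0.4912; e^(−k_a t) = e^(−0.892×4.740) = 0.01458.
D = 8.410 × (0.4912 − 0.01458) + 1.08 × 0.01458 = 4.008 + 0.01575 = 4.024 mg/L.
DO = C_s − D = 8.19 − 4.024 = 4.166 mg/L.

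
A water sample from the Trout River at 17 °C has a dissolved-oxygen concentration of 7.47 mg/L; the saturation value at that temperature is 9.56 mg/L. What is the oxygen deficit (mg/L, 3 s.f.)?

D = C_s − C = 9.56 − 7.47 = 2.09 mg/L.

D ≈ 2.09 mg/L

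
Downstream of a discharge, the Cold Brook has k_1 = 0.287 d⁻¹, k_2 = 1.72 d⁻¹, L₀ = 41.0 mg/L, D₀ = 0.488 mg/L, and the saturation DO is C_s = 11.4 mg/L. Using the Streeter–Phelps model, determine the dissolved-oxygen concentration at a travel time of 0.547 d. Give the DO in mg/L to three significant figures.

DO ≈ 7.40 mg/L

k_1 L₀/(k_2−k_1) = 0.287×41.0/(1.72−0.287) = 11.77/1.433 = 8.211 mg/L.
e^(−k_1 t) = e^(−0.287×0.5470) = 0.8547; e^(−k_2 t) = e^(−1.72×0.5470) = 0.3903.
D = 8.211 × (0.8547 − 0.3903) + 0.488 × 0.3903 = 3.814 + 0.1905 = 4.004 mg/L.
DO = C_s − D = 11.4 − 4.004 = 7.396 mg/L.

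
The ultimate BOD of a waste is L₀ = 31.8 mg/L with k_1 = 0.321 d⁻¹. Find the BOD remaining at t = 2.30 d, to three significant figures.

L ≈ 15.2 mg/L

L_t = L₀ e^(−k_1 t) = 31.8 × e^(−0.321×2.30) = 31.8 × 0.4779 = 15.20 mg/L.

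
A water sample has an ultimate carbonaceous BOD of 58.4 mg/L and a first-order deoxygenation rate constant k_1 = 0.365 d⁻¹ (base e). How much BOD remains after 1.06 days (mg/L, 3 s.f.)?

L ≈ 39.7 mg/L

L_t = L₀ e^(−k_1 t) = 58.4 × e^(−0.365×1.06) = 58.4 × 0.6792 = 39.66 mg/L.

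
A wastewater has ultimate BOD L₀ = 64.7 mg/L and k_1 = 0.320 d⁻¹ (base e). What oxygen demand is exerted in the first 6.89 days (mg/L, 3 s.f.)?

y ≈ 57.6 mg/L

y_t = L₀(1 − e^(−k_1 t)) = 64.7 × (1 − e^(−0.320×6.89))
= 64.7 × (1 − 0.1103) = 64.7 × 0.8897 = 57.57 mg/L.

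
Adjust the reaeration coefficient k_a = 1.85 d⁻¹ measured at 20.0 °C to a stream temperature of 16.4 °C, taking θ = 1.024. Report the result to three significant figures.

k_a(T₂) = k_a(T₁) · θ^(T₂−T₁) = 1.85 × 1.024^(16.4−20.0)
= 1.85 × 1.024^-3.60 = 1.85 × 0.9182 = 1.699 d⁻¹.

k_a ≈ 1.70 d⁻¹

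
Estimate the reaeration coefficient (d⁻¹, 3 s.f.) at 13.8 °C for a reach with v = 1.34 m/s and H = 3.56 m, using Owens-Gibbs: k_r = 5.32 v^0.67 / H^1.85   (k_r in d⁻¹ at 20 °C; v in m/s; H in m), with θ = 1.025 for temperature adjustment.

k_r ≈ 0.530 d⁻¹

k_r(20) = 5.32 × 1.34^0.67 / 3.56^1.85 = 5.32 × 1.217 / 10.48 = 0.6179 d⁻¹.
k_r(13.8) = 0.6179 × 1.025^(13.8−20) = 0.6179 × 0.8580 = 0.5302 d⁻¹.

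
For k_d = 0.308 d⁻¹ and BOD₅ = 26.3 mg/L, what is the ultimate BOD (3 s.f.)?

BOD₅ = L₀(1 − e^(−5k_d)) ⇒ L₀ = BOD₅ / (1 − e^(−5×0.308))
= 26.3 / (1 − 0.2144) = 26.3 / 0.7856 = 33.48 mg/L.

L₀ ≈ 33.5 mg/L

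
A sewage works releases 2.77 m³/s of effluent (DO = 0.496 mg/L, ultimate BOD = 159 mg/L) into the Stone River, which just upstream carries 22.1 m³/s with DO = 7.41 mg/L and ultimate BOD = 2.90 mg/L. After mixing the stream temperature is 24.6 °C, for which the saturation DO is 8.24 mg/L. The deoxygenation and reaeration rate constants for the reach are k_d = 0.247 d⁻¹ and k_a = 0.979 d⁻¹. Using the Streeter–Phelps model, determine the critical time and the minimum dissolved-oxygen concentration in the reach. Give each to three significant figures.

Mixed DO = (22.1×7.41 + 2.77×0.496)/(22.1+2.77) = 165.1/24.87 = 6.640 mg/L.
Mixed L₀ = (22.1×2.90 + 2.77×159)/(24.87) = 504.5/24.87 = 20.29 mg/L.
Initial deficit D₀ = C_s − DO₀ = 8.24 − 6.640 = 1.600 mg/L.
t_c = (1/0.7320) ln[(0.979/0.247)(1 − 1.600×0.7320/(0.247×20.29))] = 1.366 × ln(3.037) = 1.518 d.
D_c = (0.247/0.979) × 20.29 × e^(−0.247×1.518) = 0.2523 × 20.29 × 0.6874 = 3.518 mg/L.
Minimum DO = 8.24 − 3.518 = 4.722 mg/L.

t_c ≈ 1.52 d; minimum DO ≈ 4.72 mg/L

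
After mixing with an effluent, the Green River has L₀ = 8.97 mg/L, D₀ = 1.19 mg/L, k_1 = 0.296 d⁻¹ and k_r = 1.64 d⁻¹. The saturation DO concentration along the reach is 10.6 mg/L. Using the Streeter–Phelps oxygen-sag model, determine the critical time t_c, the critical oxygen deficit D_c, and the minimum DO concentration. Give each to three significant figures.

t_c ≈ 0.588 d; D_c ≈ 1.36 mg/L; min DO ≈ 9.24 mg/L

t_c = [1/(k_r−k_1)] ln[(k_r/k_1)(1 − D₀(k_r−k_1)/(k_1 L₀))]
= [1/(1.64−0.296)] ln[(1.64/0.296)(1 − 1.19×1.344/(0.296×8.97))]
= (1/1.344) ln[5.541 × 0.3976] = 0.7440 × ln(2.203) = 0.7440 × 0.7899 = 0.5877 d.
L(t_c) = L₀ e^(−k_1 t_c) = 8.97 × 0.8403 = 7.538 mg/L, and at the critical point k_r D_c = k_1 L, so D_c = (0.296/1.64) × 7.538 = 1.360 mg/L.
Minimum DO = C_s − D_c = 10.6 − 1.360 = 9.240 mg/L.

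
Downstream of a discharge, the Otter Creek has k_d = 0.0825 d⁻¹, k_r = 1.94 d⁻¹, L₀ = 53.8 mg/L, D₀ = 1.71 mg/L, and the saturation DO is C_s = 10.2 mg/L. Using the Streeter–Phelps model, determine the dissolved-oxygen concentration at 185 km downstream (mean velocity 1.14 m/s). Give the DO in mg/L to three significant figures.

Travel time t = x/v = 185 km / (1.14 m/s) = 185000 m / 1.14 m/s = 162300 s = 1.878 d.
k_d L₀/(k_r−k_d) = 0.0825×53.8/(1.94−0.0825) = 4.439/1.857 = 2.390 mg/L.
e^(−k_d t) = e^(−0.0825×1.878) = 0.8565; e^(−k_r t) = e^(−1.94×1.878) = 0.02615.
D = 2.390 × (0.8565 − 0.02615) + 1.71 × 0.02615 = 1.984 + 0.04472 = 2.029 mg/L.
DO = C_s − D = 10.2 − 2.029 = 8.171 mg/L.

DO ≈ 8.17 mg/L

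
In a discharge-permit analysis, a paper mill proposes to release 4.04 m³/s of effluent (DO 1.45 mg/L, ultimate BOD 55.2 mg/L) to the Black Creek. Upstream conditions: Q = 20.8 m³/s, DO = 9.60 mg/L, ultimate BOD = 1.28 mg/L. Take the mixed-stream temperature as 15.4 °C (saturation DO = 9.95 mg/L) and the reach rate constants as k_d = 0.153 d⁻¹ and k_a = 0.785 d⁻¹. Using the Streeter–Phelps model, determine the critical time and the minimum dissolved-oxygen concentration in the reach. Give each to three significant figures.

t_c ≈ 0.741 d; minimum DO ≈ 8.20 mg/L

Mixed DO = (20.8×9.60 + 4.04×1.45)/(20.8+4.04) = 205.5/24.84 = 8.274 mg/L.
Mixed L₀ = (20.8×1.28 + 4.04×55.2)/(24.84) = 249.6/24.84 = 10.05 mg/L.
Initial deficit D₀ = C_s − DO₀ = 9.95 − 8.274 = 1.676 mg/L.
t_c = (1/0.6320) ln[(0.785/0.153)(1 − 1.676×0.6320/(0.153×10.05))] = 1.582 × ln(1.597) = 0.7409 d.
D_c = (0.153/0.785) × 10.05 × e^(−0.153×0.7409) = 0.1949 × 10.05 × 0.8928 = 1.749 mg/L.
Minimum DO = 9.95 − 1.749 = 8.201 mg/L.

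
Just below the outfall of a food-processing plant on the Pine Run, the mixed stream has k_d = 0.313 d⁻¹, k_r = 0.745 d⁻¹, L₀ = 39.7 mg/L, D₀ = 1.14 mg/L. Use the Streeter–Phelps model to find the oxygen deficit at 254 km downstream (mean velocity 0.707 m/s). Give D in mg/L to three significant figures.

Travel time t = x/v = 254 km / (0.707 m/s) = 254000 m / 0.707 m/s = 359300 s = 4.158 d.
k_d L₀/(k_r−k_d) = 0.313×39.7/(0.745−0.313) = 12.43/0.4320 = 28.76 mg/L.
e^(−k_d t) = e^(−0.313×4.158) = 0.2721; e^(−k_r t) = e^(−0.745×4.158) = 0.04515.
D = 28.76 × (0.2721 − 0.04515) + 1.14 × 0.04515 = 6.529 + 0.05147 = 6.580 mg/L.

D ≈ 6.58 mg/L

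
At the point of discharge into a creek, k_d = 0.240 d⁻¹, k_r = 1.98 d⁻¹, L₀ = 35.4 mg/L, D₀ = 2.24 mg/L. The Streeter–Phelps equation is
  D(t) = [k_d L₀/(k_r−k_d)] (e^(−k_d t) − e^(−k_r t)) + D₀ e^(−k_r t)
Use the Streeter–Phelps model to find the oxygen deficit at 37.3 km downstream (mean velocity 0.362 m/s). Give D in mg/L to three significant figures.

Travel time t = x/v = 37.3 km / (0.362 m/s) = 37300 m / 0.362 m/s = 103000 s = 1.193 d.
k_d L₀/(k_r−k_d) = 0.240×35.4/(1.98−0.240) = 8.496/1.740 = 4.883 mg/L.
e^(−k_d t) = e^(−0.240×1.193) = 0.7511; e^(−k_r t) = e^(−1.98×1.193) = 0.09430.
D = 4.883 × (0.7511 − 0.09430) + 2.24 × 0.09430 = 3.207 + 0.2112 = 3.418 mg/L.

D ≈ 3.42 mg/L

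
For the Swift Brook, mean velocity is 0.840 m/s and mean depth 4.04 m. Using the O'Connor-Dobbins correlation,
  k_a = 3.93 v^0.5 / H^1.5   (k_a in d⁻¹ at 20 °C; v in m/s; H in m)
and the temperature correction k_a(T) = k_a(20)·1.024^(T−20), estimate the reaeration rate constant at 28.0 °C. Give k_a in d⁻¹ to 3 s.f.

k_a(20) = 3.93 × 0.840^0.5 / 4.04^1.5 = 3.93 × 0.9165 / 8.120 = 0.4436 d⁻¹.
k_a(28.0) = 0.4436 × 1.024^(28.0−20) = 0.4436 × 1.209 = 0.5362 d⁻¹.

k_a ≈ 0.536 d⁻¹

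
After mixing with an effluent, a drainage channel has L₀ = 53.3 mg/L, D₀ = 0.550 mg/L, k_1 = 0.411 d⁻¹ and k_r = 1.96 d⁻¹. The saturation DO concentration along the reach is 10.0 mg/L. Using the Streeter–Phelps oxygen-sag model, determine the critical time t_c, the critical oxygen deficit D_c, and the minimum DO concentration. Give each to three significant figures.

At the critical point dD/dt = 0, so k_1 L₀ e^(−k_1 t) = k_r D. Substituting D(t) from the Streeter–Phelps equation and solving for t gives
t_c = ln[(k_r/k_1)(1 − D₀(k_r−k_1)/(k_1 L₀))] / (k_r−k_1).
Here k_r−k_1 = 1.549 d⁻¹ and 1 − D₀(k_r−k_1)/(k_1 L₀) = 1 − 0.550×1.549/(0.411×53.3) = 0.9611, so
t_c = ln(4.769 × 0.9611) / 1.549 = 1.522 / 1.549 = 0.9829 d.
L(t_c) = L₀ e^(−k_1 t_c) = 53.3 × 0.6677 = 35.59 mg/L, and at the critical point k_r D_c = k_1 L, so D_c = (0.411/1.96) × 35.59 = 7.462 mg/L.
Minimum DO = C_s − D_c = 10.0 − 7.462 = 2.538 mg/L.

t_c ≈ 0.983 d; D_c ≈ 7.46 mg/L; min DO ≈ 2.54 mg/L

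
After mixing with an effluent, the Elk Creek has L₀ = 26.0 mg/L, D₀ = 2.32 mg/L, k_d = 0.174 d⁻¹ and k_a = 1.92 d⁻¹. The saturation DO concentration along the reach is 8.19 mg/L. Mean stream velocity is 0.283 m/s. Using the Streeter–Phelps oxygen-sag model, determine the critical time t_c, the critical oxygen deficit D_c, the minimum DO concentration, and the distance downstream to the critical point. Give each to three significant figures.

t_c = [1/(k_a−k_d)] ln[(k_a/k_d)(1 − D₀(k_a−k_d)/(k_d L₀))]
= [1/(1.92−0.174)] ln[(1.92/0.174)(1 − 2.32×1.746/(0.174×26.0))]
= (1/1.746) ln[11.03 × 0.1046] = 0.5727 × ln(1.154) = 0.5727 × 0.1436 = 0.08222 d.
L(t_c) = L₀ e^(−k_d t_c) = 26.0 × 0.9858 = 25.63 mg/L, and at the critical point k_a D_c = k_d L, so D_c = (0.174/1.92) × 25.63 = 2.323 mg/L.
Minimum DO = C_s − D_c = 8.19 − 2.323 = 5.867 mg/L.
x_c = v t_c = 0.283 m/s × 0.08222 d × 86400 s/d = 2010 m ≈ 2.01 km.

t_c ≈ 0.0822 d; D_c ≈ 2.32 mg/L; min DO ≈ 5.87 mg/L; x_c ≈ 2.01 km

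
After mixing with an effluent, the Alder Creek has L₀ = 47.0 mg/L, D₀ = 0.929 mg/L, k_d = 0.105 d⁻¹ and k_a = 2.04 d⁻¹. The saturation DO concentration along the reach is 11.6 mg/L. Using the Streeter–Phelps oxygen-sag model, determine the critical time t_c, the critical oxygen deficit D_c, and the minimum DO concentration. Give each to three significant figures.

With k_a/k_d = 19.43 and 1 − D₀(k_a−k_d)/(k_d L₀) = 0.6357,
t_c = ln(19.43 × 0.6357) / (2.04 − 0.105) = ln(12.35) / 1.935 = 2.514/1.935 = 1.299 d.
D_c = (k_d/k_a) L₀ e^(−k_d t_c) = (0.105/2.04) × 47.0 × e^(−0.105×1.299) = 0.05147 × 47.0 × 0.8725 = 2.111 mg/L.
Minimum DO = C_s − D_c = 11.6 − 2.111 = 9.489 mg/L.

t_c ≈ 1.30 d; D_c ≈ 2.11 mg/L; min DO ≈ 9.49 mg/L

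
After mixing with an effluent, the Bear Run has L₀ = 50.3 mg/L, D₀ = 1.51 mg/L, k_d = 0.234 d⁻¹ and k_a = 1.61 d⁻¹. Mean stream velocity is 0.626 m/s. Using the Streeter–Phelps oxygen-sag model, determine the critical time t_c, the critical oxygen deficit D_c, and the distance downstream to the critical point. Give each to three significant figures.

At the critical point dD/dt = 0, so k_d L₀ e^(−k_d t) = k_a D. Substituting D(t) from the Streeter–Phelps equation and solving for t gives
t_c = ln[(k_a/k_d)(1 − D₀(k_a−k_d)/(k_d L₀))] / (k_a−k_d).
Here k_a−k_d = 1.376 d⁻¹ and 1 − D₀(k_a−k_d)/(k_d L₀) = 1 − 1.51×1.376/(0.234×50.3) = 0.8235, so
t_c = ln(6.880 × 0.8235) / 1.376 = 1.734 / 1.376 = 1.260 d.
L(t_c) = L₀ e^(−k_d t_c) = 50.3 × 0.7446 = 37.45 mg/L, and at the critical point k_a D_c = k_d L, so D_c = (0.234/1.61) × 37.45 = 5.443 mg/L.
x_c = v t_c = 0.626 m/s × 1.260 d × 86400 s/d = 68180 m ≈ 68.2 km.

t_c ≈ 1.26 d; D_c ≈ 5.44 mg/L; x_c ≈ 68.2 km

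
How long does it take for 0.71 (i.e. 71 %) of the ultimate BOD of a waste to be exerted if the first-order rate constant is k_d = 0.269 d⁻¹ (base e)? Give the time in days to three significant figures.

t ≈ 4.60 d

y/L₀ = 1 − e^(−k_d t) = 0.71 ⇒ e^(−k_d t) = 0.290
t = −ln(0.290) / 0.269 = 1.238 / 0.269 = 4.602 d.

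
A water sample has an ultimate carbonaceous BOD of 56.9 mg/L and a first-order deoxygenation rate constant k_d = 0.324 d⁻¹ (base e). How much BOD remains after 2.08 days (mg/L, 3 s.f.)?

L ≈ 29.0 mg/L

L_t = L₀ e^(−k_d t) = 56.9 × e^(−0.324×2.08) = 56.9 × 0.5097 = 29.00 mg/L.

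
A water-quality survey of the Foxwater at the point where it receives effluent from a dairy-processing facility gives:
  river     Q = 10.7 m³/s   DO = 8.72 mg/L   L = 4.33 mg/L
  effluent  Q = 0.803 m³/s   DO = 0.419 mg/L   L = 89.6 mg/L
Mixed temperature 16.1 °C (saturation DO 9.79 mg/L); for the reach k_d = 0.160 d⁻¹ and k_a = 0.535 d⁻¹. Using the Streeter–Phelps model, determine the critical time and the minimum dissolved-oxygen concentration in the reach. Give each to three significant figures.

t_c ≈ 1.96 d; minimum DO ≈ 7.54 mg/L

Mixed DO = (10.7×8.72 + 0.803×0.419)/(10.7+0.803) = 93.64/11.50 = 8.141 mg/L.
Mixed L₀ = (10.7×4.33 + 0.803×89.6)/(11.50) = 118.3/11.50 = 10.28 mg/L.
Initial deficit D₀ = C_s − DO₀ = 9.79 − 8.141 = 1.649 mg/L.
t_c = (1/0.3750) ln[(0.535/0.160)(1 − 1.649×0.3750/(0.160×10.28))] = 2.667 × ln(2.087) = 1.961 d.
D_c = (0.160/0.535) × 10.28 × e^(−0.160×1.961) = 0.2991 × 10.28 × 0.7306 = 2.247 mg/L.
Minimum DO = 9.79 − 2.247 = 7.543 mg/L.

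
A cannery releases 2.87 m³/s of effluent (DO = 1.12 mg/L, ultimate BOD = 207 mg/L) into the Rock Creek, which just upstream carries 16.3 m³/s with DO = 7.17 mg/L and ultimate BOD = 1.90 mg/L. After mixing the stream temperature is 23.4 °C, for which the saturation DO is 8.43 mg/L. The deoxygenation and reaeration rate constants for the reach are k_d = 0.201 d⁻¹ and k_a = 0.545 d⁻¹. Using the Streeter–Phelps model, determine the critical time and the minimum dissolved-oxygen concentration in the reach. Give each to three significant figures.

t_c ≈ 2.55 d; minimum DO ≈ 1.23 mg/L

Mixed DO = (16.3×7.17 + 2.87×1.12)/(16.3+2.87) = 120.1/19.17 = 6.264 mg/L.
Mixed L₀ = (16.3×1.90 + 2.87×207)/(19.17) = 625.1/19.17 = 32.61 mg/L.
Initial deficit D₀ = C_s − DO₀ = 8.43 − 6.264 = 2.166 mg/L.
t_c = (1/0.3440) ln[(0.545/0.201)(1 − 2.166×0.3440/(0.201×32.61))] = 2.907 × ln(2.403) = 2.549 d.
D_c = (0.201/0.545) × 32.61 × e^(−0.201×2.549) = 0.3688 × 32.61 × 0.5991 = 7.204 mg/L.
Minimum DO = 8.43 − 7.204 = 1.226 mg/L.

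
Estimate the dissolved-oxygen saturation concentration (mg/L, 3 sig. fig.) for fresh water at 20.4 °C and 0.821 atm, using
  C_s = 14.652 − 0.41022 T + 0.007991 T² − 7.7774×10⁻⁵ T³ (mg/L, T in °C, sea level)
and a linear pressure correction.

At sea level: C_s = 14.652 − 0.41022×20.4 + 0.007991×20.4² − 7.7774×10⁻⁵×20.4³ = 8.949 mg/L.
Pressure correction: C_s' = 8.949 × 0.821 = 7.347 mg/L.

C_s ≈ 7.35 mg/L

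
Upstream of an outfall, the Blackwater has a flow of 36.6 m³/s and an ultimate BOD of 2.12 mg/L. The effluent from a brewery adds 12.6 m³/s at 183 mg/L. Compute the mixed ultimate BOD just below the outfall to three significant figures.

Flow-weighted mixing: C = (Q_r C_r + Q_w C_w)/(Q_r + Q_w)
= (36.6×2.12 + 12.6×183)/(36.6 + 12.6) = 2383/49.20 = 48.44 mg/L.

48.4 mg/L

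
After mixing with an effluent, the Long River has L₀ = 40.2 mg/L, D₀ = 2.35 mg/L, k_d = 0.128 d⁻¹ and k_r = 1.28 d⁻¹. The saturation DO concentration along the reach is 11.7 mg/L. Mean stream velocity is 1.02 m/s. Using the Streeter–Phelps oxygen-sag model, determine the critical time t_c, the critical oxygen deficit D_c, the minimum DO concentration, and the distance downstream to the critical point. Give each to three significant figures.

t_c ≈ 1.35 d; D_c ≈ 3.38 mg/L; min DO ≈ 8.32 mg/L; x_c ≈ 119 km

With k_r/k_d = 10.00 and 1 − D₀(k_r−k_d)/(k_d L₀) = 0.4739,
t_c = ln(10.00 × 0.4739) / (1.28 − 0.128) = ln(4.739) / 1.152 = 1.556/1.152 = 1.351 d.
D_c = (k_d/k_r) L₀ e^(−k_d t_c) = (0.128/1.28) × 40.2 × e^(−0.128×1.351) = 0.1000 × 40.2 × 0.8413 = 3.382 mg/L.
Minimum DO = C_s − D_c = 11.7 − 3.382 = 8.318 mg/L.
x_c = v t_c = 1.02 m/s × 1.351 d × 86400 s/d = 119000 m ≈ 119 km.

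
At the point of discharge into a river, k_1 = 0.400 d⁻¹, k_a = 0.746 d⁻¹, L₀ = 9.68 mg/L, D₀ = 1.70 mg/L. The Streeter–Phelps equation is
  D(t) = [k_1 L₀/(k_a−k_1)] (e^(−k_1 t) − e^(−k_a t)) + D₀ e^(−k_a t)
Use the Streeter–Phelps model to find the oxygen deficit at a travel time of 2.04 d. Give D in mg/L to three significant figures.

k_1 L₀/(k_a−k_1) = 0.400×9.68/(0.746−0.400) = 3.872/0.3460 = 11.19 mg/L.
e^(−k_1 t) = e^(−0.400×2.040) = 0.4422; e^(−k_a t) = e^(−0.746×2.040) = 0.2183.
D = 11.19 × (0.4422 − 0.2183) + 1.70 × 0.2183 = 2.505 + 0.3711 = 2.877 mg/L.

D ≈ 2.88 mg/L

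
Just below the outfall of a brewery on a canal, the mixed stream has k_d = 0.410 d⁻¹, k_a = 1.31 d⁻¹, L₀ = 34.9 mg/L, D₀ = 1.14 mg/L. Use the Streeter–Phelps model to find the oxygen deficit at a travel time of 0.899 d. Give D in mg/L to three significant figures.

D ≈ 6.45 mg/L

k_d L₀/(k_a−k_d) = 0.410×34.9/(1.31−0.410) = 14.31/0.9000 = 15.90 mg/L.
e^(−k_d t) = e^(−0.410×0.8990) = 0.6917; e^(−k_a t) = e^(−1.31×0.8990) = 0.3080.
D = 15.90 × (0.6917 − 0.3080) + 1.14 × 0.3080 = 6.101 + 0.3511 = 6.452 mg/L.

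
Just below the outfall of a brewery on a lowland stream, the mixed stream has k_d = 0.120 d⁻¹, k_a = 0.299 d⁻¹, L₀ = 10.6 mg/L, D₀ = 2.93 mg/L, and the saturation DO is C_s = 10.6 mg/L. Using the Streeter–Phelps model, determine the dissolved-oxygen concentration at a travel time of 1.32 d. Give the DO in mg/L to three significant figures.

DO ≈ 7.35 mg/L

k_d L₀/(k_a−k_d) = 0.120×10.6/(0.299−0.120) = 1.272/0.1790 = 7.106 mg/L.
e^(−k_d t) = e^(−0.120×1.320) = 0.8535; e^(−k_a t) = e^(−0.299×1.320) = 0.6739.
D = 7.106 × (0.8535 − 0.6739) + 2.93 × 0.6739 = 1.276 + 1.975 = 3.251 mg/L.
DO = C_s − D = 10.6 − 3.251 = 7.349 mg/L.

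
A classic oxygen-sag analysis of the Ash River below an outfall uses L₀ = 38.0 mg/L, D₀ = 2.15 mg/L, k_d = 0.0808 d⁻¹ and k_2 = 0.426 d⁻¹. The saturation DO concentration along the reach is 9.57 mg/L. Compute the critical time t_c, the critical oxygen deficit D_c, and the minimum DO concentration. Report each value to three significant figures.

t_c ≈ 4.01 d; D_c ≈ 5.21 mg/L; min DO ≈ 4.36 mg/L

With k_2/k_d = 5.272 and 1 − D₀(k_2−k_d)/(k_d L₀) = 0.7583,
t_c = ln(5.272 × 0.7583) / (0.426 − 0.0808) = ln(3.998) / 0.3452 = 1.386/0.3452 = 4.014 d.
D_c = (k_d/k_2) L₀ e^(−k_d t_c) = (0.0808/0.426) × 38.0 × e^(−0.0808×4.014) = 0.1897 × 38.0 × 0.7230 = 5.211 mg/L.
Minimum DO = C_s − D_c = 9.57 − 5.211 = 4.359 mg/L.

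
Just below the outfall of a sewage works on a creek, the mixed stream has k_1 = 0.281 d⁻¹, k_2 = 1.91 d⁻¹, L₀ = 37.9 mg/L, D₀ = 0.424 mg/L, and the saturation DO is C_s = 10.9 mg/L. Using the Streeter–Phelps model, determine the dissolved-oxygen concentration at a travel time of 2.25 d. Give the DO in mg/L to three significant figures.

k_1 L₀/(k_2−k_1) = 0.281×37.9/(1.91−0.281) = 10.65/1.629 = 6.538 mg/L.
e^(−k_1 t) = e^(−0.281×2.250) = 0.5314; e^(−k_2 t) = e^(−1.91×2.250) = 0.01360.
D = 6.538 × (0.5314 − 0.01360) + 0.424 × 0.01360 = 3.385 + 0.005767 = 3.391 mg/L.
DO = C_s − D = 10.9 − 3.391 = 7.509 mg/L.

DO ≈ 7.51 mg/L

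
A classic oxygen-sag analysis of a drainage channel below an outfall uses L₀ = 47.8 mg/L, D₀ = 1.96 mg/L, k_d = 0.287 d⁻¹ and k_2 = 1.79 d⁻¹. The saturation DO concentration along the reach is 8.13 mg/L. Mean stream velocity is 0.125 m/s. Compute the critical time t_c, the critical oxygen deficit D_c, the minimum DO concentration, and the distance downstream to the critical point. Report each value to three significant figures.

t_c ≈ 1.06 d; D_c ≈ 5.66 mg/L; min DO ≈ 2.47 mg/L; x_c ≈ 11.4 km

At the critical point dD/dt = 0, so k_d L₀ e^(−k_d t) = k_2 D. Substituting D(t) from the Streeter–Phelps equation and solving for t gives
t_c = ln[(k_2/k_d)(1 − D₀(k_2−k_d)/(k_d L₀))] / (k_2−k_d).
Here k_2−k_d = 1.503 d⁻¹ and 1 − D₀(k_2−k_d)/(k_d L₀) = 1 − 1.96×1.503/(0.287×47.8) = 0.7853, so
t_c = ln(6.237 × 0.7853) / 1.503 = 1.589 / 1.503 = 1.057 d.
D_c = (k_d/k_2) L₀ e^(−k_d t_c) = (0.287/1.79) × 47.8 × e^(−0.287×1.057) = 0.1603 × 47.8 × 0.7383 = 5.659 mg/L.
Minimum DO = C_s − D_c = 8.13 − 5.659 = 2.471 mg/L.
x_c = v t_c = 0.125 m/s × 1.057 d × 86400 s/d = 11420 m ≈ 11.4 km.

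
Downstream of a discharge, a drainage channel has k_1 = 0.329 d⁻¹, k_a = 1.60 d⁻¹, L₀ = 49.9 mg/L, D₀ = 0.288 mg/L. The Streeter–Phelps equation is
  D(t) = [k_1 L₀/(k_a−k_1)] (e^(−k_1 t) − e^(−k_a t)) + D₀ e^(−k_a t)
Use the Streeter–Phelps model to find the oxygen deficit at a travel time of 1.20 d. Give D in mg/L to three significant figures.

k_1 L₀/(k_a−k_1) = 0.329×49.9/(1.60−0.329) = 16.42/1.271 = 12.92 mg/L.
e^(−k_1 t) = e^(−0.329×1.200) = 0.6738; e^(−k_a t) = e^(−1.60×1.200) = 0.1466.
D = 12.92 × (0.6738 − 0.1466) + 0.288 × 0.1466 = 6.810 + 0.04222 = 6.852 mg/L.

D ≈ 6.85 mg/L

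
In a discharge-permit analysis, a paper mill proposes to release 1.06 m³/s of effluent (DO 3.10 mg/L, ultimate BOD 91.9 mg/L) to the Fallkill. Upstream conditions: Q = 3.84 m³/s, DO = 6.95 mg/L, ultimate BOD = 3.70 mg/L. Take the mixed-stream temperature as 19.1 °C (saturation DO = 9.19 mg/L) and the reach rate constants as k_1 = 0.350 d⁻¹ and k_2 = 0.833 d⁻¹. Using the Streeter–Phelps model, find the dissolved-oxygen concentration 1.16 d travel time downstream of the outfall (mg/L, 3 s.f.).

DO ≈ 3.30 mg/L

Mixed DO = (3.84×6.95 + 1.06×3.10)/(3.84+1.06) = 29.97/4.900 = 6.117 mg/L.
Mixed L₀ = (3.84×3.70 + 1.06×91.9)/(4.900) = 111.6/4.900 = 22.78 mg/L.
Initial deficit D₀ = C_s − DO₀ = 9.19 − 6.117 = 3.073 mg/L.
D(1.16) = [0.350×22.78/(0.833−0.350)](e^(−0.350×1.16) − e^(−0.833×1.16)) + 3.073 e^(−0.833×1.16)
= 16.51 × (0.6663 − 0.3805) + 3.073 × 0.3805 = 5.887 mg/L.
DO = 9.19 − 5.887 = 3.303 mg/L.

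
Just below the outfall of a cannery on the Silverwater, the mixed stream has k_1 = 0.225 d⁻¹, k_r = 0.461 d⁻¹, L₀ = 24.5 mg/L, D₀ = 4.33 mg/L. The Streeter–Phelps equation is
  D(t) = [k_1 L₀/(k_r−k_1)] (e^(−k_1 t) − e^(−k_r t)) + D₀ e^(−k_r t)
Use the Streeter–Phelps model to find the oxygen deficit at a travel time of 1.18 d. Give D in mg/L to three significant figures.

k_1 L₀/(k_r−k_1) = 0.225×24.5/(0.461−0.225) = 5.513/0.2360 = 23.36 mg/L.
e^(−k_1 t) = e^(−0.225×1.180) = 0.7668; e^(−k_r t) = e^(−0.461×1.180) = 0.5804.
D = 23.36 × (0.7668 − 0.5804) + 4.33 × 0.5804 = 4.354 + 2.513 = 6.867 mg/L.

D ≈ 6.87 mg/L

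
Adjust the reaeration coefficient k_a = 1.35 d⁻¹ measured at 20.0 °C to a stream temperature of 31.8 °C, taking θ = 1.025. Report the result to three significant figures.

k_a(T₂) = k_a(T₁) · θ^(T₂−T₁) = 1.35 × 1.025^(31.8−20.0)
= 1.35 × 1.025^11.8 = 1.35 × 1.338 = 1.807 d⁻¹.

k_a ≈ 1.81 d⁻¹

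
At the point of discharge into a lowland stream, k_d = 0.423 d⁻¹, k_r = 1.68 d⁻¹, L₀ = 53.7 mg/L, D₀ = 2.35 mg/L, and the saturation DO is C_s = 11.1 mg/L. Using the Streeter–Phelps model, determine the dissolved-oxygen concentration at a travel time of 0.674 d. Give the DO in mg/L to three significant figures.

k_d L₀/(k_r−k_d) = 0.423×53.7/(1.68−0.423) = 22.72/1.257 = 18.07 mg/L.
e^(−k_d t) = e^(−0.423×0.6740) = 0.7519; e^(−k_r t) = e^(−1.68×0.6740) = 0.3223.
D = 18.07 × (0.7519 − 0.3223) + 2.35 × 0.3223 = 7.764 + 0.7574 = 8.522 mg/L.
DO = C_s − D = 11.1 − 8.522 = 2.578 mg/L.

DO ≈ 2.58 mg/L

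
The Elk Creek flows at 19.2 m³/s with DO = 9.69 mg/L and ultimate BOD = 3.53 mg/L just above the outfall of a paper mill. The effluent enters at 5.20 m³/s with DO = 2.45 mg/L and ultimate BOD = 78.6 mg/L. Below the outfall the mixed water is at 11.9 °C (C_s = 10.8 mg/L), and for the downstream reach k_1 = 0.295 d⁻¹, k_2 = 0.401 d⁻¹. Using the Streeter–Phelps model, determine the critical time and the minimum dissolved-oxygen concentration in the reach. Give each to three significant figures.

Mixed DO = (19.2×9.69 + 5.20×2.45)/(19.2+5.20) = 198.8/24.40 = 8.147 mg/L.
Mixed L₀ = (19.2×3.53 + 5.20×78.6)/(24.40) = 476.5/24.40 = 19.53 mg/L.
Initial deficit D₀ = C_s − DO₀ = 10.8 − 8.147 = 2.653 mg/L.
t_c = (1/0.1060) ln[(0.401/0.295)(1 − 2.653×0.1060/(0.295×19.53))] = 9.434 × ln(1.293) = 2.424 d.
D_c = (0.295/0.401) × 19.53 × e^(−0.295×2.424) = 0.7357 × 19.53 × 0.4892 = 7.027 mg/L.
Minimum DO = 10.8 − 7.027 = 3.773 mg/L.

t_c ≈ 2.42 d; minimum DO ≈ 3.77 mg/L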